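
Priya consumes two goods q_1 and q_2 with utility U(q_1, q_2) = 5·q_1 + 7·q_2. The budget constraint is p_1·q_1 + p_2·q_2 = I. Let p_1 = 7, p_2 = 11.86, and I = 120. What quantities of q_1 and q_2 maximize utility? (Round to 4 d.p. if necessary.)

q_1* = 17.1429, q_2* = 0

Perfect substitutes: compare marginal utility per dollar. 5/p_1 vs 7/p_2 → 0.7143 vs 0.5902.
q_1 gives more utility per dollar, so spend all income on q_1: q_1* = I/p_1, q_2* = 0.
Numerically: q_1* = 17.1429, q_2* = 0.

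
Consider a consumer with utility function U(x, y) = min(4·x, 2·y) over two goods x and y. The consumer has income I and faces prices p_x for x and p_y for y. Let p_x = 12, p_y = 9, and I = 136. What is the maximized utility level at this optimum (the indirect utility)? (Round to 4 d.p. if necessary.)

With perfect complements, no substitution: consume in ratio x:y = 2:4.
Budget: p_x·x + p_y·2·x = I, so (2·p_x + 4·p_y)·x = 2·I.
Demand: x*(p_x,p_y,I) = 2·I/(2·p_x + 4·p_y), y* = 4·I/(2·p_x + 4·p_y).
Here 2·12 + 4·9 = 60, giving x* = 4.5333 and y* = 9.0667.
Utility at the optimum: U(4.5333, 9.0667) = 18.1333.

V = 18.1333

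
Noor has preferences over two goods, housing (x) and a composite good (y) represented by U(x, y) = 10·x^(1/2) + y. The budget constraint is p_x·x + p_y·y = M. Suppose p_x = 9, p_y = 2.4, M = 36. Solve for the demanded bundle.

x* = 1.7778, y* = 8.3333

Solve: √x = 5·p_y/p_x, so x*(p_x,p_y) = (5·p_y/p_x)², and y* = (M − p_x·x*)/p_y.
Plugging in: x* = (5·2.4/9)² = 1.7778, y* = 8.3333.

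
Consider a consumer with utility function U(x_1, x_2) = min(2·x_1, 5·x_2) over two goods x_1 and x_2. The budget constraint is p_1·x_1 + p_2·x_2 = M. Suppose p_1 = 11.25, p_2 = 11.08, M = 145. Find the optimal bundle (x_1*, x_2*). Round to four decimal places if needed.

x_1* = 9.2463, x_2* = 3.6985

With perfect complements, no substitution: consume in ratio x_1:x_2 = 5:2.
Budget: p_1·x_1 + p_2·(2/5)·x_1 = M, so (5·p_1 + 2·p_2)·x_1 = 5·M.
Demand: x_1*(p_1,p_2,M) = 5·M/(5·p_1 + 2·p_2), x_2* = 2·M/(5·p_1 + 2·p_2).
Here 5·11.25 + 2·11.08 = 78.41, giving x_1* = 9.2463 and x_2* = 3.6985.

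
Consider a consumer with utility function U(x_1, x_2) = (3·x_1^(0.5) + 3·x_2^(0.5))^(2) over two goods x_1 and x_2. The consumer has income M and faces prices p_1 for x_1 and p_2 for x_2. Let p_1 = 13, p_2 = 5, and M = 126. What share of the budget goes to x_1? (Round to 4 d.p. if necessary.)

From the CES first-order condition, (x_2/x_1)^(0.5) = p_1/p_2.
Hence x_2/x_1 = (p_1/p_2)^(1/(0.5)), i.e. raised to the 2 power.
Substitute x_2 = (x_2/x_1)·x_1 into the budget: x_1* = M/(p_1 + p_2·(x_2/x_1)).
Numerically x_2/x_1 = 6.76, so x_1* = 126/(13 + 5·6.76) = 2.6923 and x_2* = 6.76·2.6923 = 18.2.
Expenditure on x_1: 13·2.6923 = 35; share = 0.2778.

share on x_1 = 0.2778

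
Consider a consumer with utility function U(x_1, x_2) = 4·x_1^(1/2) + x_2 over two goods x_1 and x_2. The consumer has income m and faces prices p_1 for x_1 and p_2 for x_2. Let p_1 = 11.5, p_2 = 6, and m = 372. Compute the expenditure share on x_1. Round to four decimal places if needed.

share on x_1 = 0.0337

Set MRS = p_1/p_2: 2·x_1^(−1/2) = p_1/p_2.
Solve: √x_1 = 2·p_2/p_1, so x_1*(p_1,p_2) = (2·p_2/p_1)², and x_2* = (m − p_1·x_1*)/p_2.
Plugging in: x_1* = (2·6/11.5)² = 1.0888, x_2* = 59.913.
Expenditure on x_1: 11.5·1.0888 = 12.5217; share = 0.0337.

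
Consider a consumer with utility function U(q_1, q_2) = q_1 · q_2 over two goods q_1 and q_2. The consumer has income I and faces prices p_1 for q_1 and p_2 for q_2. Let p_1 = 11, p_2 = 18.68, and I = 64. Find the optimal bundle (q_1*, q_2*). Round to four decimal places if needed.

q_1* = 2.9091, q_2* = 1.7131

MU_q_1/MU_q_2 = (q_2)/(q_1); tangency sets this equal to p_1/p_2.
So p_2·q_2 = p_1·q_1; combined with the budget, a share 0.5 of income goes to q_1.
Demand: q_1*(p_1,p_2,I) = 0.5·I/p_1 and q_2* = 0.5·I/p_2.
At p_1=11, p_2=18.68, I=64: q_1* = 0.5·64/11 = 2.9091, q_2* = 1.7131.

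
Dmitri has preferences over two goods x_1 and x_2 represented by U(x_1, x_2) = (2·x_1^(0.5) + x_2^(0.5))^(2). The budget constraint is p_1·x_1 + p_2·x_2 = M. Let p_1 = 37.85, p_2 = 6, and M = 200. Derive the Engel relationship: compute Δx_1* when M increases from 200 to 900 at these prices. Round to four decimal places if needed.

Δx_1* = 7.1764

MRS = MU_x_1/MU_x_2 = 2·(x_2/x_1)^(0.5). Set equal to p_1/p_2.
Hence x_2/x_1 = ((1/2)·p_1/p_2)^(1/(0.5)), i.e. raised to the 2 power.
With the ratio pinned down, the budget gives x_1* = M/(p_1 + p_2·(x_2/x_1)) and x_2* = (x_2/x_1)·x_1*.
Numerically x_2/x_1 = 9.948767, so x_1* = 200/(37.85 + 6·9.948767) = 2.0504.
At M' = 900: x_1* = 9.2267. Change: 9.2267 − 2.0504 = 7.1764.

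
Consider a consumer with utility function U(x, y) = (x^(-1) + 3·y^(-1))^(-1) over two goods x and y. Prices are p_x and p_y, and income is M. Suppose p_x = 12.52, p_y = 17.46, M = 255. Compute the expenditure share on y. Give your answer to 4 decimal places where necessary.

MRS = MU_x/MU_y = (1/3)·(y/x)^(2). Set equal to p_x/p_y.
Solve for the ratio: y/x = [3·p_x/p_y]^(0.5).
Substitute y = (y/x)·x into the budget: x* = M/(p_x + p_y·(y/x)).
Numerically y/x = 1.466698, so x* = 255/(12.52 + 17.46·1.466698) = 6.6879 and y* = 1.466698·6.6879 = 9.8091.
Expenditure on y: 17.46·9.8091 = 171.2675; share = 0.6716.

share on y = 0.6716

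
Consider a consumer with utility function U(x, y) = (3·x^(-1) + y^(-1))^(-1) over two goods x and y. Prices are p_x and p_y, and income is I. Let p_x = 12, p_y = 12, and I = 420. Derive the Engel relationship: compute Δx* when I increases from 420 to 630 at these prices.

Δx* = 11.0946

MU_x ∝ 3·x^(-2), MU_y ∝ y^(-2), so MRS = 3·(y/x)^(2) = p_x/p_y.
Hence y/x = ((1/3)·p_x/p_y)^(1/(2)), i.e. raised to the 0.5 power.
With the ratio pinned down, the budget gives x* = I/(p_x + p_y·(y/x)) and y* = (y/x)·x*.
Numerically y/x = 0.57735, so x* = 420/(12 + 12·0.57735) = 22.1891.
At I' = 630: x* = 33.2837. Change: 33.2837 − 22.1891 = 11.0946.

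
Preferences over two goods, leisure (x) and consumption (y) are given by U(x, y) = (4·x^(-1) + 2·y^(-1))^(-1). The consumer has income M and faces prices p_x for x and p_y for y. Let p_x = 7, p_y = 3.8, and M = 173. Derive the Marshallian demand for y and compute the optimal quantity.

From the CES first-order condition, 2·(y/x)^(2) = p_x/p_y.
Solve for the ratio: y/x = [(1/2)·p_x/p_y]^(0.5).
With the ratio pinned down, the budget gives x* = M/(p_x + p_y·(y/x)) and y* = (y/x)·x*.
Numerically y/x = 0.959715, so x* = 173/(7 + 3.8·0.959715) = 16.2488 and y* = 0.959715·16.2488 = 15.5942.

y* = 15.5942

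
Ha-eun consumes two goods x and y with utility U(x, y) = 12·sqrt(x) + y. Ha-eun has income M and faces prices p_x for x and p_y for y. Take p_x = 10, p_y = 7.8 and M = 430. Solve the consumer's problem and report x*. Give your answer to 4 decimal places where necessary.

Utility is quasi-linear in y; the FOC for x is 6/√x = p_x/p_y.
Thus x* = (6·p_y/p_x)² — independent of M — with the rest of income spent on y.
Plugging in: x* = (6·7.8/10)² = 21.9024.

x* = 21.9024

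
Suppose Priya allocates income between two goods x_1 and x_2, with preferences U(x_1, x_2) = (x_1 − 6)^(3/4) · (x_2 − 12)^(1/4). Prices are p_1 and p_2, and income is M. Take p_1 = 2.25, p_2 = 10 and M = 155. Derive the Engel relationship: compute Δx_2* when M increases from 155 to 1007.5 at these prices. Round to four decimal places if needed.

This is Cobb-Douglas in (x_1−6, x_2−12): tangency gives 0.75·p_2·(x_2−12) = 0.25·p_1·(x_1−6).
Substituting into the budget: x_1* = 6 + 0.75·(M − 6·p_1 − 12·p_2)/p_1, and x_2* = 12 + 0.25·(…)/p_2.
Discretionary income = 155 − 6·2.25 − 12·10 = 21.5; x_2* = 12 + 0.25·21.5/10 = 12.5375.
At M' = 1007.5: x_2* = 33.85. Change: 33.85 − 12.5375 = 21.3125.

Δx_2* = 21.3125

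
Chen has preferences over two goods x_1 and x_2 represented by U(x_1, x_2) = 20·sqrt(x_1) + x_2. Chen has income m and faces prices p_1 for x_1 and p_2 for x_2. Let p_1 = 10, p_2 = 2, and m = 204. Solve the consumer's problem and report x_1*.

x_1* = 4

Set MRS = p_1/p_2: 10·x_1^(−1/2) = p_1/p_2.
Thus x_1* = (10·p_2/p_1)² — independent of m — with the rest of income spent on x_2.
Plugging in: x_1* = (10·2/10)² = 4.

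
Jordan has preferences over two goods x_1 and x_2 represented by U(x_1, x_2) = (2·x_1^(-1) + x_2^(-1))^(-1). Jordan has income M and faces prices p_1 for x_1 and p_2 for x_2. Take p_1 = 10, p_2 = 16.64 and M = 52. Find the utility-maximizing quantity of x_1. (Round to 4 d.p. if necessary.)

x_1* = 2.7195

MRS = MU_x_1/MU_x_2 = 2·(x_2/x_1)^(2). Set equal to p_1/p_2.
Solve for the ratio: x_2/x_1 = [(1/2)·p_1/p_2]^(0.5).
Substitute x_2 = (x_2/x_1)·x_1 into the budget: x_1* = M/(p_1 + p_2·(x_2/x_1)).
Numerically x_2/x_1 = 0.548161, so x_1* = 52/(10 + 16.64·0.548161) = 2.7195.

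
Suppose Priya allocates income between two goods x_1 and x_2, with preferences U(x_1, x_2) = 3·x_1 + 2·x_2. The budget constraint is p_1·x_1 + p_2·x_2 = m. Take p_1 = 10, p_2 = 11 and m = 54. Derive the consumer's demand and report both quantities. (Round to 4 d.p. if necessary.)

x_1* = 5.4, x_2* = 0

Numerically: x_1* = 5.4, x_2* = 0.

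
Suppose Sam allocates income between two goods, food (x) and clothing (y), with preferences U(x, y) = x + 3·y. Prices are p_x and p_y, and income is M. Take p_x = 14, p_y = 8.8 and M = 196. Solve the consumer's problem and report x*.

Linear utility — the consumer picks whichever good has higher MU/price: 1/14 = 0.0714 vs 3/8.8 = 0.3409.
y gives more utility per dollar, so spend all income on y: y* = M/p_y, x* = 0.
Numerically: x* = 0, y* = 22.2727.

x* = 0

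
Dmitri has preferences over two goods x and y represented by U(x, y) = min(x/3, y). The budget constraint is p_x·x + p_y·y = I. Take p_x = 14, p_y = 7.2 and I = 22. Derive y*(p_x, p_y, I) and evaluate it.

With perfect complements, no substitution: consume in ratio x:y = 3:1.
Budget: p_x·x + p_y·(1/3)·x = I, so (3·p_x + p_y)·x = 3·I.
Demand: x*(p_x,p_y,I) = 3·I/(3·p_x + p_y), y* = I/(3·p_x + p_y).
Here 3·14 + 7.2 = 49.2, giving y* = 0.4472.

y* = 0.4472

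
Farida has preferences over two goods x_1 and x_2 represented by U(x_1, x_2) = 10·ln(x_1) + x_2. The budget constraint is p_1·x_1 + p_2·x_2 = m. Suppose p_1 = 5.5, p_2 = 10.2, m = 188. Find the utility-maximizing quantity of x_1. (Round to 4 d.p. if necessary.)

x_1* = 18.5455

MU_x_1 = 10/x_1, MU_x_2 = 1. Tangency: 10/x_1 = p_1/p_2.
So x_1*(p_1,p_2) = 10·p_2/p_1, independent of income; and x_2* = (m − 10·p_2)/p_2.
At the given prices: x_1* = 10·10.2/5.5 = 18.5455.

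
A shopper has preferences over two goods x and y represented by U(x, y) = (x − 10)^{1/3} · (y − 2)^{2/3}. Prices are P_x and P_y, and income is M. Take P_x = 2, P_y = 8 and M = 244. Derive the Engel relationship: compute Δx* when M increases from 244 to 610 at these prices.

This is Cobb-Douglas in (x−10, y−2): tangency gives 1/3·P_y·(y−2) = 2/3·P_x·(x−10).
After buying the subsistence bundle (10, 2), a share 1/3 of the remaining income goes to x: x* = 10 + 1/3·(M − 10P_x − 2P_y)/P_x.
Discretionary income = 244 − 10·2 − 2·8 = 208; x* = 10 + 1/3·208/2 = 44.6667.
At M' = 610: x* = 105.6667. Change: 105.6667 − 44.6667 = 61.

Δx* = 61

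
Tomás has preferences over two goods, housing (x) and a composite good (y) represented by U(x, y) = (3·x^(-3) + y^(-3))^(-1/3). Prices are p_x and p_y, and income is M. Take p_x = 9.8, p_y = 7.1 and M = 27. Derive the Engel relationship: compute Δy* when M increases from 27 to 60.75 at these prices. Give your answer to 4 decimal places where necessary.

MRS = MU_x/MU_y = 3·(y/x)^(4). Set equal to p_x/p_y.
Hence y/x = ((1/3)·p_x/p_y)^(1/(4)), i.e. raised to the 0.25 power.
With the ratio pinned down, the budget gives x* = M/(p_x + p_y·(y/x)) and y* = (y/x)·x*.
Numerically y/x = 0.823591, so x* = 27/(9.8 + 7.1·0.823591) = 1.7255 and y* = 0.823591·1.7255 = 1.4211.
At M' = 60.75: y* = 3.1975. Change: 3.1975 − 1.4211 = 1.7764.

Δy* = 1.7764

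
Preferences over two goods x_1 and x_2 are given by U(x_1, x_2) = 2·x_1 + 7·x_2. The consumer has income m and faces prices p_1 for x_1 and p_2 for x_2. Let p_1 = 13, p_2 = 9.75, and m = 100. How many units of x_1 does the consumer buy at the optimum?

x_2 gives more utility per dollar, so spend all income on x_2: x_2* = m/p_2, x_1* = 0.
Numerically: x_1* = 0, x_2* = 10.2564.

x_1* = 0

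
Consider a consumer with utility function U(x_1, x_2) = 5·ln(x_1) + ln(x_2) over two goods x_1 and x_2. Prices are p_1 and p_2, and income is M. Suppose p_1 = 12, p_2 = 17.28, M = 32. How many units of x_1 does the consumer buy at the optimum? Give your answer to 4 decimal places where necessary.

Tangency: MRS = 5·x_2/x_1 = p_1/p_2.
So 5·p_2·x_2 = p_1·x_1; combined with the budget, a share 5/6 of income goes to x_1.
Demand: x_1*(p_1,p_2,M) = 5/6·M/p_1 and x_2* = 1/6·M/p_2.
At p_1=12, p_2=17.28, M=32: x_1* = 5/6·32/12 = 2.2222.

x_1* = 2.2222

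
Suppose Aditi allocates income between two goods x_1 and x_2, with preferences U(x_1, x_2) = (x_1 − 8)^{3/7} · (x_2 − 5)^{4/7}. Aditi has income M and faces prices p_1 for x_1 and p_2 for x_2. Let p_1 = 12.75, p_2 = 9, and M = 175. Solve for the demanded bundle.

x_1* = 8.9412, x_2* = 6.7778

Let x_1' = x_1−8, x_2' = x_2−5. MRS = (3/4)·x_2'/x_1' = p_1/p_2.
After buying the subsistence bundle (8, 5), a share 3/7 of the remaining income goes to x_1: x_1* = 8 + 3/7·(M − 8p_1 − 5p_2)/p_1.
Discretionary income = 175 − 8·12.75 − 5·9 = 28; x_1* = 8 + 3/7·28/12.75 = 8.9412; x_2* = 5 + 4/7·28/9 = 6.7778.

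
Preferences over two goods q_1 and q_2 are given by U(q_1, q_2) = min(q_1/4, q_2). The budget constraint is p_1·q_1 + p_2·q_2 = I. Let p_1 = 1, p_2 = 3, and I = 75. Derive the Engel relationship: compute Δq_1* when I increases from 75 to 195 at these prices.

Δq_1* = 68.5714

Here 4·1 + 3 = 7, giving q_1* = 42.8571.
At I' = 195: q_1* = 111.4286. Change: 111.4286 − 42.8571 = 68.5714.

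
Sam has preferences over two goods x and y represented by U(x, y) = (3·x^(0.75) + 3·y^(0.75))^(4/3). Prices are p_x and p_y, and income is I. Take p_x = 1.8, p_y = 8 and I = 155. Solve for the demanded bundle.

x* = 85.1413, y* = 0.2182

Numerically y/x = 0.002563, so x* = 155/(1.8 + 8·0.002563) = 85.1413 and y* = 0.002563·85.1413 = 0.2182.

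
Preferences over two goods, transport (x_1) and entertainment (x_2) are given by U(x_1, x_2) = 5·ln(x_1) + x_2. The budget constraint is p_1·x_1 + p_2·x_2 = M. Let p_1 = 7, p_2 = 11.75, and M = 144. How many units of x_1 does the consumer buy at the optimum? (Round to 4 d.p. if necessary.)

MU_x_1 = 5/x_1, MU_x_2 = 1. Tangency: 5/x_1 = p_1/p_2.
So x_1*(p_1,p_2) = 5·p_2/p_1, independent of income; and x_2* = (M − 5·p_2)/p_2.
At the given prices: x_1* = 5·11.75/7 = 8.3929.

x_1* = 8.3929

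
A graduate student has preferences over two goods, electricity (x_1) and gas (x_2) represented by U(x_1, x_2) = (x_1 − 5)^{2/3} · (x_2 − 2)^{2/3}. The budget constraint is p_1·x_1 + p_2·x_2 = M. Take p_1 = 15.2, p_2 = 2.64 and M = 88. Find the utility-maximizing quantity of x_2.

x_2* = 3.2727

This is Cobb-Douglas in (x_1−5, x_2−2): tangency gives 2/3·p_2·(x_2−2) = 2/3·p_1·(x_1−5).
Substituting into the budget: x_1* = 5 + 0.5·(M − 5·p_1 − 2·p_2)/p_1, and x_2* = 2 + 0.5·(…)/p_2.
Discretionary income = 88 − 5·15.2 − 2·2.64 = 6.72; x_2* = 2 + 0.5·6.72/2.64 = 3.2727.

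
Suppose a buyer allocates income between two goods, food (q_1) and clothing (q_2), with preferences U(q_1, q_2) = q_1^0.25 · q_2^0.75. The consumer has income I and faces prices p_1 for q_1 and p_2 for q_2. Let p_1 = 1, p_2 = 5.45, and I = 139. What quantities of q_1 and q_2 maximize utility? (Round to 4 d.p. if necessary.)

q_1* = 34.75, q_2* = 19.1284

The MRS is (1/3)·q_2/q_1. Set MRS = p_1/p_2.
Rearranging, p_2·q_2 = 3·p_1·q_1. Substituting into the budget gives p_1·q_1·(1 + 3) = I.
Demand: q_1*(p_1,p_2,I) = 0.25·I/p_1 and q_2* = 0.75·I/p_2.
At p_1=1, p_2=5.45, I=139: q_1* = 0.25·139/1 = 34.75, q_2* = 19.1284.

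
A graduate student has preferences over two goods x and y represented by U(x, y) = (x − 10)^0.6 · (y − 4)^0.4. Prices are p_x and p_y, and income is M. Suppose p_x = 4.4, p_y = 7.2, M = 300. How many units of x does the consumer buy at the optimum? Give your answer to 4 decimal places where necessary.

Let x' = x−10, y' = y−4. MRS = (3/2)·y'/x' = p_x/p_y.
After buying the subsistence bundle (10, 4), a share 0.6 of the remaining income goes to x: x* = 10 + 0.6·(M − 10p_x − 4p_y)/p_x.
Discretionary income = 300 − 10·4.4 − 4·7.2 = 227.2; x* = 10 + 0.6·227.2/4.4 = 40.9818.

x* = 40.9818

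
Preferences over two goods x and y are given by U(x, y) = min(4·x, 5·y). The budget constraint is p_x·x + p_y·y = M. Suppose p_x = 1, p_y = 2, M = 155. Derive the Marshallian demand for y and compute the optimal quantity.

With perfect complements, no substitution: consume in ratio x:y = 5:4.
Budget: p_x·x + p_y·(4/5)·x = M, so (5·p_x + 4·p_y)·x = 5·M.
Demand: x*(p_x,p_y,M) = 5·M/(5·p_x + 4·p_y), y* = 4·M/(5·p_x + 4·p_y).
Here 5·1 + 4·2 = 13, giving y* = 47.6923.

y* = 47.6923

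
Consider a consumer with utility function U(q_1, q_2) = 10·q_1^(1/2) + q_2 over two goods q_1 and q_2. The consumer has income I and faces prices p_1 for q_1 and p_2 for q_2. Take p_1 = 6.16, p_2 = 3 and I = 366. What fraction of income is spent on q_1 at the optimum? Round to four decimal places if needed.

share on q_1 = 0.0998

Set MRS = p_1/p_2: 5·q_1^(−1/2) = p_1/p_2.
Solve: √q_1 = 5·p_2/p_1, so q_1*(p_1,p_2) = (5·p_2/p_1)², and q_2* = (I − p_1·q_1*)/p_2.
Plugging in: q_1* = (5·3/6.16)² = 5.9295, q_2* = 109.8247.
Expenditure on q_1: 6.16·5.9295 = 36.526; share = 0.0998.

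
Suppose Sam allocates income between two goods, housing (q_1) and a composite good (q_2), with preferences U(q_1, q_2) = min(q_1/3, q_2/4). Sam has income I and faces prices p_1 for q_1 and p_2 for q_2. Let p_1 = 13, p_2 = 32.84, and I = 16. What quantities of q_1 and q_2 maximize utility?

Leontief preferences: the optimum is at the kink where q_1/3 = q_2/4, i.e. q_2 = (4/3)·q_1.
Budget: p_1·q_1 + p_2·(4/3)·q_1 = I, so (3·p_1 + 4·p_2)·q_1 = 3·I.
Demand: q_1*(p_1,p_2,I) = 3·I/(3·p_1 + 4·p_2), q_2* = 4·I/(3·p_1 + 4·p_2).
Here 3·13 + 4·32.84 = 170.36, giving q_1* = 0.2818 and q_2* = 0.3757.

q_1* = 0.2818, q_2* = 0.3757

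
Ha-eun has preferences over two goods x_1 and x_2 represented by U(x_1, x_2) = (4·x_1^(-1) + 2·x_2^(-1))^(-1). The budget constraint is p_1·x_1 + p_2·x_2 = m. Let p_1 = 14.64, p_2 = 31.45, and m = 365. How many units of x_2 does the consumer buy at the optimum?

MRS = MU_x_1/MU_x_2 = 2·(x_2/x_1)^(2). Set equal to p_1/p_2.
Hence x_2/x_1 = ((1/2)·p_1/p_2)^(1/(2)), i.e. raised to the 0.5 power.
With the ratio pinned down, the budget gives x_1* = m/(p_1 + p_2·(x_2/x_1)) and x_2* = (x_2/x_1)·x_1*.
Numerically x_2/x_1 = 0.482442, so x_1* = 365/(14.64 + 31.45·0.482442) = 12.2431 and x_2* = 0.482442·12.2431 = 5.9066.

x_2* = 5.9066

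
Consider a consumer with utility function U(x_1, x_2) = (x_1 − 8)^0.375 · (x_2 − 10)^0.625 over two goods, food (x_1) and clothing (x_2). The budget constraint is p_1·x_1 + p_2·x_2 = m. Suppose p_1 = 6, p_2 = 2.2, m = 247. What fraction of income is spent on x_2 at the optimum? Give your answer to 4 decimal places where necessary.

After buying the subsistence bundle (8, 10), a share 0.375 of the remaining income goes to x_1: x_1* = 8 + 0.375·(m − 8p_1 − 10p_2)/p_1.
Discretionary income = 247 − 8·6 − 10·2.2 = 177; x_1* = 8 + 0.375·177/6 = 19.0625; x_2* = 10 + 0.625·177/2.2 = 60.2841.
Expenditure on x_2: 2.2·60.2841 = 132.625; share = 0.5369.

share on x_2 = 0.5369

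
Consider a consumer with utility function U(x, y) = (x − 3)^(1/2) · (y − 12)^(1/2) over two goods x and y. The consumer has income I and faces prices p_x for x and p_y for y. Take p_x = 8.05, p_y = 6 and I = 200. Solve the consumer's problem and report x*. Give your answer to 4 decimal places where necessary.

Discretionary income = 200 − 3·8.05 − 12·6 = 103.85; x* = 3 + 0.5·103.85/8.05 = 9.4503.

x* = 9.4503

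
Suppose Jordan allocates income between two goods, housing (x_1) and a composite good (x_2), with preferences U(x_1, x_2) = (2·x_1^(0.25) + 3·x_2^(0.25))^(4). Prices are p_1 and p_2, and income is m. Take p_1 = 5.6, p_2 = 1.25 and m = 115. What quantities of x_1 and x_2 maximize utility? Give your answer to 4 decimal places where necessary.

x_1* = 5.3609, x_2* = 67.983

From the CES first-order condition, (2/3)·(x_2/x_1)^(0.75) = p_1/p_2.
Hence x_2/x_1 = ((3/2)·p_1/p_2)^(1/(0.75)), i.e. raised to the 4/3 power.
With the ratio pinned down, the budget gives x_1* = m/(p_1 + p_2·(x_2/x_1)) and x_2* = (x_2/x_1)·x_1*.
Numerically x_2/x_1 = 12.681161, so x_1* = 115/(5.6 + 1.25·12.681161) = 5.3609 and x_2* = 12.681161·5.3609 = 67.983.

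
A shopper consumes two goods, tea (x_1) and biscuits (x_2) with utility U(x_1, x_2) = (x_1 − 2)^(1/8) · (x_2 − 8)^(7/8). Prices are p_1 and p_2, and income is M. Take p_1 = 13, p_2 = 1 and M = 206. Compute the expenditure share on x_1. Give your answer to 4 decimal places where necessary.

share on x_1 = 0.2306

Let x_1' = x_1−2, x_2' = x_2−8. MRS = (1/7)·x_2'/x_1' = p_1/p_2.
Substituting into the budget: x_1* = 2 + 0.125·(M − 2·p_1 − 8·p_2)/p_1, and x_2* = 8 + 0.875·(…)/p_2.
Discretionary income = 206 − 2·13 − 8·1 = 172; x_1* = 2 + 0.125·172/13 = 3.6538; x_2* = 8 + 0.875·172/1 = 158.5.
Expenditure on x_1: 13·3.6538 = 47.5; share = 0.2306.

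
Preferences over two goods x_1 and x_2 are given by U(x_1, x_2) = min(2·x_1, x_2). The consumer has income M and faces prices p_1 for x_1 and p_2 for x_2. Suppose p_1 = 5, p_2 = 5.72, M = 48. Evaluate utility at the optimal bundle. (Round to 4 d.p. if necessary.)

V = 5.8394

Demand: x_1*(p_1,p_2,M) = M/(p_1 + 2·p_2), x_2* = 2·M/(p_1 + 2·p_2).
Here 5 + 2·5.72 = 16.44, giving x_1* = 2.9197 and x_2* = 5.8394.
Utility at the optimum: U(2.9197, 5.8394) = 5.8394.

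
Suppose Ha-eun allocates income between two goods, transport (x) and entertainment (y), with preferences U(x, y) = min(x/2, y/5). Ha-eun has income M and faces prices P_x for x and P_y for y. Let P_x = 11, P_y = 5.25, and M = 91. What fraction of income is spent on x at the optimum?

share on x = 0.456

Leontief preferences: the optimum is at the kink where x/2 = y/5, i.e. y = (5/2)·x.
Budget: P_x·x + P_y·(5/2)·x = M, so (2·P_x + 5·P_y)·x = 2·M.
Demand: x*(P_x,P_y,M) = 2·M/(2·P_x + 5·P_y), y* = 5·M/(2·P_x + 5·P_y).
Here 2·11 + 5·5.25 = 48.25, giving x* = 3.772 and y* = 9.4301.
Expenditure on x: 11·3.772 = 41.4922; share = 0.456.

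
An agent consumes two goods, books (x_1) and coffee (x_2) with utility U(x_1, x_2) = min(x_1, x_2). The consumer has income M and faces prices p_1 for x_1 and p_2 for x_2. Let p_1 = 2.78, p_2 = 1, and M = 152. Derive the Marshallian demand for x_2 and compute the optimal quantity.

x_2* = 40.2116

Leontief preferences: the optimum is at the kink where x_1/1 = x_2/1, i.e. x_2 = x_1.
Budget: p_1·x_1 + p_2·x_1 = M, so (p_1 + p_2)·x_1 = M.
Demand: x_1*(p_1,p_2,M) = M/(p_1 + p_2), x_2* = M/(p_1 + p_2).
Here 2.78 + 1 = 3.78, giving x_2* = 40.2116.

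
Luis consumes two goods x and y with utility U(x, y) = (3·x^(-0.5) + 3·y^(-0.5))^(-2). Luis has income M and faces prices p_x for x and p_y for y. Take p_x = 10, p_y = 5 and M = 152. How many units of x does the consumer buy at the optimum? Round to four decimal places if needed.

x* = 8.4741

With the ratio pinned down, the budget gives x* = M/(p_x + p_y·(y/x)) and y* = (y/x)·x*.
Numerically y/x = 1.587401, so x* = 152/(10 + 5·1.587401) = 8.4741.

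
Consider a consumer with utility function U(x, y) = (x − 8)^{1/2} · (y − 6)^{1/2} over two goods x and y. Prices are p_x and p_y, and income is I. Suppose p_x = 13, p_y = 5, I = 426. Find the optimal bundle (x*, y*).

x* = 19.2308, y* = 35.2

This is Cobb-Douglas in (x−8, y−6): tangency gives 0.5·p_y·(y−6) = 0.5·p_x·(x−8).
Substituting into the budget: x* = 8 + 0.5·(I − 8·p_x − 6·p_y)/p_x, and y* = 6 + 0.5·(…)/p_y.
Discretionary income = 426 − 8·13 − 6·5 = 292; x* = 8 + 0.5·292/13 = 19.2308; y* = 6 + 0.5·292/5 = 35.2.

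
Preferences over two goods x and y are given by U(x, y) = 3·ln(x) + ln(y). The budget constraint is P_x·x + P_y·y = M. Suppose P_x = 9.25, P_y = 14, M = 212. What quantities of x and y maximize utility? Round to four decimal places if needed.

x* = 17.1892, y* = 3.7857

The MRS is 3·y/x. Set MRS = P_x/P_y.
Rearranging, P_y·y = (1/3)·P_x·x. Substituting into the budget gives P_x·x·(1 + (1/3)) = M.
Demand: x*(P_x,P_y,M) = 0.75·M/P_x and y* = 0.25·M/P_y.
At P_x=9.25, P_y=14, M=212: x* = 0.75·212/9.25 = 17.1892, y* = 3.7857.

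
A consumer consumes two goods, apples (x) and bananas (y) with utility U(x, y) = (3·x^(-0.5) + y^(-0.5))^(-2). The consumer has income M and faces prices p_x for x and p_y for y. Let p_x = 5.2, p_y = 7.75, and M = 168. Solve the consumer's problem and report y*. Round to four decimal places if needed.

y* = 7.6842

MRS = MU_x/MU_y = 3·(y/x)^(1.5). Set equal to p_x/p_y.
Solve for the ratio: y/x = [(1/3)·p_x/p_y]^(2/3).
Substitute y = (y/x)·x into the budget: x* = M/(p_x + p_y·(y/x)).
Numerically y/x = 0.368457, so x* = 168/(5.2 + 7.75·0.368457) = 20.8552 and y* = 0.368457·20.8552 = 7.6842.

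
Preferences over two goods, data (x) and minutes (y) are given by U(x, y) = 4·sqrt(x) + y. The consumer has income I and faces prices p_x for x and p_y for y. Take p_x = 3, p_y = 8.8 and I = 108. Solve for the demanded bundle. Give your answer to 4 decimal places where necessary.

Set MRS = p_x/p_y: 2·x^(−1/2) = p_x/p_y.
Solve: √x = 2·p_y/p_x, so x*(p_x,p_y) = (2·p_y/p_x)², and y* = (I − p_x·x*)/p_y.
Plugging in: x* = (2·8.8/3)² = 34.4178, y* = 0.5394.

x* = 34.4178, y* = 0.5394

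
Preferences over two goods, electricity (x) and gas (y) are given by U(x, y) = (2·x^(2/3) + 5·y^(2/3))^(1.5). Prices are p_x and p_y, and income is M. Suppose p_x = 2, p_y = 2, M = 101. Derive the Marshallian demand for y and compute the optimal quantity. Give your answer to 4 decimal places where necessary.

y* = 47.4624

From the CES first-order condition, (2/5)·(y/x)^(1/3) = p_x/p_y.
Hence y/x = ((5/2)·p_x/p_y)^(1/(1/3)), i.e. raised to the 3 power.
Substitute y = (y/x)·x into the budget: x* = M/(p_x + p_y·(y/x)).
Numerically y/x = 15.625, so x* = 101/(2 + 2·15.625) = 3.0376 and y* = 15.625·3.0376 = 47.4624.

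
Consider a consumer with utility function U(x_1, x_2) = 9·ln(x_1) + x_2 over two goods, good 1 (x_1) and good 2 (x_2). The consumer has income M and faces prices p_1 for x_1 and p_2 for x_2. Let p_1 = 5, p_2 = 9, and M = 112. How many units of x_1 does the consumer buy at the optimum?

MU_x_1 = 9/x_1, MU_x_2 = 1. Tangency: 9/x_1 = p_1/p_2.
So x_1*(p_1,p_2) = 9·p_2/p_1, independent of income; and x_2* = (M − 9·p_2)/p_2.
At the given prices: x_1* = 9·9/5 = 16.2.

x_1* = 16.2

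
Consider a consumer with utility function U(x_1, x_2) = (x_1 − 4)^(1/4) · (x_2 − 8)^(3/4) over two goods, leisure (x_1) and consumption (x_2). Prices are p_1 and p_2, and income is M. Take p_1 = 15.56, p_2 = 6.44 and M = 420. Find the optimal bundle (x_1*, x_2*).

MRS = (1/3)·(x_2−8)/(x_1−4). Tangency with p_1/p_2 gives x_2−8 = 3·(p_1/p_2)·(x_1−4).
After buying the subsistence bundle (4, 8), a share 0.25 of the remaining income goes to x_1: x_1* = 4 + 0.25·(M − 4p_1 − 8p_2)/p_1.
Discretionary income = 420 − 4·15.56 − 8·6.44 = 306.24; x_1* = 4 + 0.25·306.24/15.56 = 8.9203; x_2* = 8 + 0.75·306.24/6.44 = 43.6646.

x_1* = 8.9203, x_2* = 43.6646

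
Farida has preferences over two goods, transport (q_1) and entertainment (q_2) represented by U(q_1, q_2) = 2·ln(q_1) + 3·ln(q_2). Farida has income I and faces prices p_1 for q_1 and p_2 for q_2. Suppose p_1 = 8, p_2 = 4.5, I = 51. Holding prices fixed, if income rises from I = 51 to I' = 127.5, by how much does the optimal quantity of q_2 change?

Δq_2* = 10.2

Tangency: MRS = (2/3)·q_2/q_1 = p_1/p_2.
Rearranging, p_2·q_2 = (3/2)·p_1·q_1. Substituting into the budget gives p_1·q_1·(1 + (3/2)) = I.
Demand: q_1*(p_1,p_2,I) = 0.4·I/p_1 and q_2* = 0.6·I/p_2.
At p_1=8, p_2=4.5, I=51: q_2* = 0.6·51/4.5 = 6.8.
At I' = 127.5: q_2* = 17. Change: 17 − 6.8 = 10.2.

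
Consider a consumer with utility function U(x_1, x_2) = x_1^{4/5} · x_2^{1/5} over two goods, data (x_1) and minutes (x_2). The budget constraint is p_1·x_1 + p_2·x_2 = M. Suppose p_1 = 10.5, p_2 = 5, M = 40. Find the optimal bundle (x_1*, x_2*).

Tangency: MRS = 4·x_2/x_1 = p_1/p_2.
Rearranging, p_2·x_2 = (1/4)·p_1·x_1. Substituting into the budget gives p_1·x_1·(1 + (1/4)) = M.
Demand: x_1*(p_1,p_2,M) = 0.8·M/p_1 and x_2* = 0.2·M/p_2.
At p_1=10.5, p_2=5, M=40: x_1* = 0.8·40/10.5 = 3.0476, x_2* = 1.6.

x_1* = 3.0476, x_2* = 1.6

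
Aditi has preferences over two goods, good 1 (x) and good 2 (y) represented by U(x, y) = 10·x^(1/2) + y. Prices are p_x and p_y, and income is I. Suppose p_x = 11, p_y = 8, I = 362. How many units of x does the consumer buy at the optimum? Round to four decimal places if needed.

Thus x* = (5·p_y/p_x)² — independent of I — with the rest of income spent on y.
Plugging in: x* = (5·8/11)² = 13.2231.

x* = 13.2231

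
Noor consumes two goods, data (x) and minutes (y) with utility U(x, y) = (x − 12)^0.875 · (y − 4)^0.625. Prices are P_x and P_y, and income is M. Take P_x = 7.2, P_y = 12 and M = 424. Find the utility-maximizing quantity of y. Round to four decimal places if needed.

After buying the subsistence bundle (12, 4), a share 7/12 of the remaining income goes to x: x* = 12 + 7/12·(M − 12P_x − 4P_y)/P_x.
Discretionary income = 424 − 12·7.2 − 4·12 = 289.6; y* = 4 + 5/12·289.6/12 = 14.0556.

y* = 14.0556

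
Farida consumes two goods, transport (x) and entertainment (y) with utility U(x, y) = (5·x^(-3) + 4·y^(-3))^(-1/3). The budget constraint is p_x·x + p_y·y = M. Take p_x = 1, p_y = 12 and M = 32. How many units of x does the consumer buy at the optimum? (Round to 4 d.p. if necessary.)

MRS = MU_x/MU_y = (5/4)·(y/x)^(4). Set equal to p_x/p_y.
Hence y/x = ((4/5)·p_x/p_y)^(1/(4)), i.e. raised to the 0.25 power.
Substitute y = (y/x)·x into the budget: x* = M/(p_x + p_y·(y/x)).
Numerically y/x = 0.508133, so x* = 32/(1 + 12·0.508133) = 4.5086.

x* = 4.5086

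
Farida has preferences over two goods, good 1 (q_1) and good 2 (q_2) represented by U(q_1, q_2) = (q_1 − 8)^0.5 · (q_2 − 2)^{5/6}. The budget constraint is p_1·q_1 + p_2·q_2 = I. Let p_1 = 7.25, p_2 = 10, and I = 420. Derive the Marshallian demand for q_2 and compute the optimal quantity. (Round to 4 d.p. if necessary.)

q_2* = 23.375

Substituting into the budget: q_1* = 8 + 0.375·(I − 8·p_1 − 2·p_2)/p_1, and q_2* = 2 + 0.625·(…)/p_2.
Discretionary income = 420 − 8·7.25 − 2·10 = 342; q_2* = 2 + 0.625·342/10 = 23.375.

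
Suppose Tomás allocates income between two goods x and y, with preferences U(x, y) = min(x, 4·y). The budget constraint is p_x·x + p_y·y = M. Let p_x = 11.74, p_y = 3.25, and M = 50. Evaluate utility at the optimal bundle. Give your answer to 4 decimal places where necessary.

With perfect complements, no substitution: consume in ratio x:y = 4:1.
Budget: p_x·x + p_y·(1/4)·x = M, so (4·p_x + p_y)·x = 4·M.
Demand: x*(p_x,p_y,M) = 4·M/(4·p_x + p_y), y* = M/(4·p_x + p_y).
Here 4·11.74 + 3.25 = 50.21, giving x* = 3.9833 and y* = 0.9958.
Utility at the optimum: U(3.9833, 0.9958) = 3.9833.

V = 3.9833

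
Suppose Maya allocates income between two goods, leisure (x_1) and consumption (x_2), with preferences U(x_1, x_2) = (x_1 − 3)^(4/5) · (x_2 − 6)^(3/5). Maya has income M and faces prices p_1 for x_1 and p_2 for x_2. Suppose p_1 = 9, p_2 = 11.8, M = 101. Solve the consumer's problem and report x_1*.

Substituting into the budget: x_1* = 3 + 4/7·(M − 3·p_1 − 6·p_2)/p_1, and x_2* = 6 + 3/7·(…)/p_2.
Discretionary income = 101 − 3·9 − 6·11.8 = 3.2; x_1* = 3 + 4/7·3.2/9 = 3.2032.

x_1* = 3.2032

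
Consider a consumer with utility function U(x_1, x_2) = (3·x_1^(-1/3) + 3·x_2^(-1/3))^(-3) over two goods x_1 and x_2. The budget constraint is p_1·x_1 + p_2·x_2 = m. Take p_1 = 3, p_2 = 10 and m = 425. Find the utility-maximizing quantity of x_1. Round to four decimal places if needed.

From the CES first-order condition, (x_2/x_1)^(4/3) = p_1/p_2.
Hence x_2/x_1 = (p_1/p_2)^(1/(4/3)), i.e. raised to the 0.75 power.
With the ratio pinned down, the budget gives x_1* = m/(p_1 + p_2·(x_2/x_1)) and x_2* = (x_2/x_1)·x_1*.
Numerically x_2/x_1 = 0.40536, so x_1* = 425/(3 + 10·0.40536) = 60.2529.

x_1* = 60.2529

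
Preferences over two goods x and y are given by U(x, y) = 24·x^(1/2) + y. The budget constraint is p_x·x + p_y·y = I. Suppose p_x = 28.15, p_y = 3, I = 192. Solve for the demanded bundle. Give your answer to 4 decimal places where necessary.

x* = 1.6355, y* = 48.6536

Set MRS = p_x/p_y: 12·x^(−1/2) = p_x/p_y.
Thus x* = (12·p_y/p_x)² — independent of I — with the rest of income spent on y.
Plugging in: x* = (12·3/28.15)² = 1.6355, y* = 48.6536.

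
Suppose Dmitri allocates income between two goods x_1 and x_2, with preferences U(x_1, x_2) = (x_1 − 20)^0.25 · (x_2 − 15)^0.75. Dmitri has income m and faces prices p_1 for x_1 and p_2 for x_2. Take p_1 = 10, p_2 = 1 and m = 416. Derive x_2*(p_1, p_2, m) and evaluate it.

x_2* = 165.75

Substituting into the budget: x_1* = 20 + 0.25·(m − 20·p_1 − 15·p_2)/p_1, and x_2* = 15 + 0.75·(…)/p_2.
Discretionary income = 416 − 20·10 − 15·1 = 201; x_2* = 15 + 0.75·201/1 = 165.75.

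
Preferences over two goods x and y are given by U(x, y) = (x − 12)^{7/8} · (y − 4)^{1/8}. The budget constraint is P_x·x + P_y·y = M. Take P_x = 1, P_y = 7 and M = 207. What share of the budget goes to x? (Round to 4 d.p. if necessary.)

share on x = 0.7639

Let x' = x−12, y' = y−4. MRS = 7·y'/x' = P_x/P_y.
Substituting into the budget: x* = 12 + 0.875·(M − 12·P_x − 4·P_y)/P_x, and y* = 4 + 0.125·(…)/P_y.
Discretionary income = 207 − 12·1 − 4·7 = 167; x* = 12 + 0.875·167/1 = 158.125; y* = 4 + 0.125·167/7 = 6.9821.
Expenditure on x: 1·158.125 = 158.125; share = 0.7639.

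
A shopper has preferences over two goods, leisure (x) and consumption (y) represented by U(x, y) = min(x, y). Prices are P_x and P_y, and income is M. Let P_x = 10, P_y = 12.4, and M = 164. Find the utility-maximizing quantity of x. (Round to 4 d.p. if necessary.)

Demand: x*(P_x,P_y,M) = M/(P_x + P_y), y* = M/(P_x + P_y).
Here 10 + 12.4 = 22.4, giving x* = 7.3214.

x* = 7.3214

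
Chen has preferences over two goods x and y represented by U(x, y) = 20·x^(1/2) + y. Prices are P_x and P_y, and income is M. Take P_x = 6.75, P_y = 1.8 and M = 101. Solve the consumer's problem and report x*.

Thus x* = (10·P_y/P_x)² — independent of M — with the rest of income spent on y.
Plugging in: x* = (10·1.8/6.75)² = 7.1111.

x* = 7.1111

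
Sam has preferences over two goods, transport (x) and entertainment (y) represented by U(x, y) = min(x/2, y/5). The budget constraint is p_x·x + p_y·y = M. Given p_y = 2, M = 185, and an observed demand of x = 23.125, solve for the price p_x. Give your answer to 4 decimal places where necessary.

p_x = 3

Leontief preferences: the optimum is at the kink where x/2 = y/5, i.e. y = (5/2)·x.
Budget: p_x·x + p_y·(5/2)·x = M, so (2·p_x + 5·p_y)·x = 2·M.
Demand: x*(p_x,p_y,M) = 2·M/(2·p_x + 5·p_y), y* = 5·M/(2·p_x + 5·p_y).
Set x* = 23.125 in the demand function and solve for p_x: p_x = 3.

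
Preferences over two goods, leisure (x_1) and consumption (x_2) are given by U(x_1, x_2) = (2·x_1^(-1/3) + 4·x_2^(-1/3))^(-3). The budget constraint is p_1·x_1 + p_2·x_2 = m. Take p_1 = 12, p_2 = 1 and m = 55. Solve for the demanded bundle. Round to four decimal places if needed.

x_1* = 2.4077, x_2* = 26.1074

MRS = MU_x_1/MU_x_2 = (1/2)·(x_2/x_1)^(4/3). Set equal to p_1/p_2.
Hence x_2/x_1 = (2·p_1/p_2)^(1/(4/3)), i.e. raised to the 0.75 power.
Substitute x_2 = (x_2/x_1)·x_1 into the budget: x_1* = m/(p_1 + p_2·(x_2/x_1)).
Numerically x_2/x_1 = 10.843224, so x_1* = 55/(12 + 1·10.843224) = 2.4077 and x_2* = 10.843224·2.4077 = 26.1074.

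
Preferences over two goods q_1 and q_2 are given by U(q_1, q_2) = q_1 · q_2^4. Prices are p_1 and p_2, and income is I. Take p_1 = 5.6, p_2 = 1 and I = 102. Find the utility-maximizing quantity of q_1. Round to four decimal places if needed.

Tangency: MRS = (1/4)·q_2/q_1 = p_1/p_2.
So p_2·q_2 = 4·p_1·q_1; combined with the budget, a share 0.2 of income goes to q_1.
Demand: q_1*(p_1,p_2,I) = 0.2·I/p_1 and q_2* = 0.8·I/p_2.
At p_1=5.6, p_2=1, I=102: q_1* = 0.2·102/5.6 = 3.6429.

q_1* = 3.6429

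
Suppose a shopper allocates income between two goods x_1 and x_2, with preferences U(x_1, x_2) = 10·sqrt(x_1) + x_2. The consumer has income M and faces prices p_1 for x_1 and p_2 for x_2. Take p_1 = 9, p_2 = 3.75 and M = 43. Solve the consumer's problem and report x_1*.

MU_x_1 = 5/√x_1, MU_x_2 = 1. Tangency: 5/√x_1 = p_1/p_2.
Solve: √x_1 = 5·p_2/p_1, so x_1*(p_1,p_2) = (5·p_2/p_1)², and x_2* = (M − p_1·x_1*)/p_2.
Plugging in: x_1* = (5·3.75/9)² = 4.3403.

x_1* = 4.3403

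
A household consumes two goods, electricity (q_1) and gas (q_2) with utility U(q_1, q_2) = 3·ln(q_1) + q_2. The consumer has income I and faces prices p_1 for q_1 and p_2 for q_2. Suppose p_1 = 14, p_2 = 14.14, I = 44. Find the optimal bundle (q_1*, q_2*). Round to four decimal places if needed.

q_1* = 3.03, q_2* = 0.1117

Set MRS = p_1/p_2: (3/q_1)/1 = p_1/p_2.
So q_1*(p_1,p_2) = 3·p_2/p_1, independent of income; and q_2* = (I − 3·p_2)/p_2.
At the given prices: q_1* = 3·14.14/14 = 3.03, and q_2* = 0.1117.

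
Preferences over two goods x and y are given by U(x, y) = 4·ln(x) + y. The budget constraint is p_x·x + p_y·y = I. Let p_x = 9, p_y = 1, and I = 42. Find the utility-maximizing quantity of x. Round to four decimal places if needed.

Set MRS = p_x/p_y: (4/x)/1 = p_x/p_y.
So x*(p_x,p_y) = 4·p_y/p_x, independent of income; and y* = (I − 4·p_y)/p_y.
At the given prices: x* = 4·1/9 = 0.4444.

x* = 0.4444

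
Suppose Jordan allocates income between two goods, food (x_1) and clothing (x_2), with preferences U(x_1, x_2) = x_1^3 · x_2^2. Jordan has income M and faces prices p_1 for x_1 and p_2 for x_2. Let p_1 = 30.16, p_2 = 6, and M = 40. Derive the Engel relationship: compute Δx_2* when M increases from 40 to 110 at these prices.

Δx_2* = 4.6667

Tangency: MRS = (3/2)·x_2/x_1 = p_1/p_2.
Rearranging, p_2·x_2 = (2/3)·p_1·x_1. Substituting into the budget gives p_1·x_1·(1 + (2/3)) = M.
Demand: x_1*(p_1,p_2,M) = 0.6·M/p_1 and x_2* = 0.4·M/p_2.
At p_1=30.16, p_2=6, M=40: x_2* = 0.4·40/6 = 2.6667.
At M' = 110: x_2* = 7.3333. Change: 7.3333 − 2.6667 = 4.6667.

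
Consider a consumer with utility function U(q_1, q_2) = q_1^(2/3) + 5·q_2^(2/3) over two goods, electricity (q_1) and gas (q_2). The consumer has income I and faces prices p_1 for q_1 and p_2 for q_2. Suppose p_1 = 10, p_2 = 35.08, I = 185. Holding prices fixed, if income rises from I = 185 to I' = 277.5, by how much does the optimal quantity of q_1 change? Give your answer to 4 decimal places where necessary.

Δq_1* = 0.829

With the ratio pinned down, the budget gives q_1* = I/(p_1 + p_2·(q_2/q_1)) and q_2* = (q_2/q_1)·q_1*.
Numerically q_2/q_1 = 2.895551, so q_1* = 185/(10 + 35.08·2.895551) = 1.6581.
At I' = 277.5: q_1* = 2.4871. Change: 2.4871 − 1.6581 = 0.829.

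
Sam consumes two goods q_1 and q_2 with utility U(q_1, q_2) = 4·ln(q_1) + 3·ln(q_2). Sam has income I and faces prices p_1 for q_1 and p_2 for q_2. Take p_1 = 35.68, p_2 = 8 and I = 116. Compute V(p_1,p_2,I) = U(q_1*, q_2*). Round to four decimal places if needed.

V = 7.9581

MU_q_1/MU_q_2 = (4·q_2)/(3·q_1); tangency sets this equal to p_1/p_2.
Rearranging, p_2·q_2 = (3/4)·p_1·q_1. Substituting into the budget gives p_1·q_1·(1 + (3/4)) = I.
Demand: q_1*(p_1,p_2,I) = 4/7·I/p_1 and q_2* = 3/7·I/p_2.
At p_1=35.68, p_2=8, I=116: q_1* = 4/7·116/35.68 = 1.8578, q_2* = 6.2143.
Utility at the optimum: U(1.8578, 6.2143) = 7.9581.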